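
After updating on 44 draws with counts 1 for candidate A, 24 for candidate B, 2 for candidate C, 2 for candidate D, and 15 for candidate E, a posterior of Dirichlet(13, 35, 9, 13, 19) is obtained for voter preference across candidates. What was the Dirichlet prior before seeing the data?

For a Dirichlet(α) prior with multinomial counts c, the posterior is Dirichlet(α + c) componentwise.
Subtract each count from the matching posterior parameter: 13−1=12, 35−24=11, 9−2=7, 13−2=11, 19−15=4.

Dirichlet(12, 11, 7, 11, 4)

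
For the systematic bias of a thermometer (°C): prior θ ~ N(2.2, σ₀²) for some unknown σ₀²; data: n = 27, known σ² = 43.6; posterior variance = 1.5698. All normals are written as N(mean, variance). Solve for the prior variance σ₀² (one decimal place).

σ₀² = 56.3

Posterior precision equals prior precision plus data precision: 1/σ_n² = 1/σ₀² + n/σ².
So 1/σ₀² = 1/1.5698 − 27/43.6 = 0.637024 − 0.619266 = 0.017758.
Hence σ₀² = 1/0.017758 ≈ 56.3.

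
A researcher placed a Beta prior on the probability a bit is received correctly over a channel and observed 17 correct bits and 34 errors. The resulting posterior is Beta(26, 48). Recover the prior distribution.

Beta is conjugate to the binomial likelihood: posterior = Beta(α+s, β+f).
So α = 26 − 17 = 9 and β = 48 − 34 = 14.

Beta(9, 14)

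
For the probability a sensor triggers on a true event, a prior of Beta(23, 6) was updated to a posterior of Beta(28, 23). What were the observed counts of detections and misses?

A Beta(a, b) prior with s successes and f failures in binomial data gives a Beta(a+s, b+f) posterior.
So s = 28 − 23 = 5 and f = 23 − 6 = 17.

5 detections and 17 misses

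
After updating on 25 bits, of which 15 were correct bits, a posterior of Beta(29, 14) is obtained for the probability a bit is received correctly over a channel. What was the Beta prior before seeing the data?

Beta(14, 4)

Under Beta–binomial conjugacy the posterior parameters are (α+s, β+f).
So α = 29 − 15 = 14 and β = 14 − 10 = 4.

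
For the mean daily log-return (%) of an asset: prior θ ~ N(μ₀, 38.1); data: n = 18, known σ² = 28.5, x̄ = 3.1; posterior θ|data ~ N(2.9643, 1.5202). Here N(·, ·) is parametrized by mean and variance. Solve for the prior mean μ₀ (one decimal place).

The posterior mean is a precision-weighted average: μ_n = (τ₀μ₀ + τ_data·x̄)/(τ₀+τ_data), with τ₀=1/σ₀² and τ_data=n/σ².
Here τ₀ = 1/38.1 = 0.026247 and τ_data = 18/28.5 = 0.631579, so τ_n = 0.657826.
Rearranging for μ₀: μ₀ = (μ_n·τ_n − τ_data·x̄)/τ₀ = (2.9643·0.657826 − 0.631579·3.1) / 0.026247 = -0.007901/0.026247 ≈ -0.3.

μ₀ = -0.3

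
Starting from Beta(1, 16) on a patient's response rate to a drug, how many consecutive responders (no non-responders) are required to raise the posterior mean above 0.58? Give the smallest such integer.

After k responders and 0 non-responders the posterior is Beta(1+k, 16), with mean (1+k)/(1+16+k).
Set (1+k)/(17+k) > 0.58 and solve: k > (0.58·17 − 1)/(1 − 0.58) = 21.095.
The smallest integer exceeding 21.095 is 22.

k = 22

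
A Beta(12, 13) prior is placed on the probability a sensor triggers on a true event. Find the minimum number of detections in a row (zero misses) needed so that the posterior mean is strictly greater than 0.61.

After k detections and 0 misses the posterior is Beta(12+k, 13), with mean (12+k)/(12+13+k).
Set (12+k)/(25+k) > 0.61 and solve: k > (0.61·25 − 12)/(1 − 0.61) = 8.333.
The smallest integer exceeding 8.333 is 9, and checking k=9: (21)/(34) = 0.6176 > 0.61.

k = 9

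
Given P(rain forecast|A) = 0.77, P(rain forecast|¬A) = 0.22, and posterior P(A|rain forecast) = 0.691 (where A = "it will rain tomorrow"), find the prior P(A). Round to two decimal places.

P(A) = 0.39

In odds form, posterior odds = prior odds × likelihood ratio, so prior odds = posterior odds ÷ LR.
Posterior odds = 0.691/(1−0.691) = 2.2362. LR = 0.77/0.22 = 3.5000.
Prior odds = 2.2362/3.5000 = 0.6389, so P(A) = 0.6389/(1+0.6389) ≈ 0.39.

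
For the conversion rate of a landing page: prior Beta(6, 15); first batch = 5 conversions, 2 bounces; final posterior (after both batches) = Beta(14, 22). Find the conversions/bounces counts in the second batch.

3 conversions and 5 bounces

Sequential conjugate updates are equivalent to a single update on the pooled data, so total successes = posterior α − prior α and total failures = posterior β − prior β.
Total across both batches: 14−6=8 conversions, 22−15=7 bounces.
Subtract the first batch: 8−5=3 conversions and 7−2=5 bounces.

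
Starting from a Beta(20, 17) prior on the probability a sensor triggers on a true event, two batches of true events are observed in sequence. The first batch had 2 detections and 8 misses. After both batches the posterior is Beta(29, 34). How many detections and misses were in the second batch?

Because Beta–binomial updating is additive in the counts, the combined data contributed (α_post−α_prior, β_post−β_prior) successes and failures.
Total across both batches: 29−20=9 detections, 34−17=17 misses.
Subtract the first batch: 9−2=7 detections and 17−8=9 misses.

7 detections and 9 misses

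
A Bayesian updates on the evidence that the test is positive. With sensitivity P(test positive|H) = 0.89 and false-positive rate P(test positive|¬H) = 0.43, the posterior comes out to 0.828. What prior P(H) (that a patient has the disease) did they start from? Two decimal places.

In odds form, posterior odds = prior odds × likelihood ratio, so prior odds = posterior odds ÷ LR.
Posterior odds = 0.828/(1−0.828) = 4.8140. LR = 0.89/0.43 = 2.0698.
Prior odds = 4.8140/2.0698 = 2.3258, so P(H) = 2.3258/(1+2.3258) ≈ 0.70.

P(H) = 0.70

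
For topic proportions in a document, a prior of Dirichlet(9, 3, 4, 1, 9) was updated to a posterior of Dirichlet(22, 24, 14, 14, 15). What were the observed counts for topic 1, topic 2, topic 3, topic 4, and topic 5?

For a Dirichlet(α) prior with multinomial counts c, the posterior is Dirichlet(α + c) componentwise.
Counts are posterior − prior componentwise: 22−9=13, 24−3=21, 14−4=10, 14−1=13, 15−9=6.

counts (13, 21, 10, 13, 6)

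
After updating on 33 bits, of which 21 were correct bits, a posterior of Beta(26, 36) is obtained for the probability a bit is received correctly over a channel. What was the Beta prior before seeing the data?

Beta is conjugate to the binomial likelihood: posterior = Beta(a+s, b+f).
Subtract the data counts: 26−21=5, 36−12=24.

Beta(5, 24)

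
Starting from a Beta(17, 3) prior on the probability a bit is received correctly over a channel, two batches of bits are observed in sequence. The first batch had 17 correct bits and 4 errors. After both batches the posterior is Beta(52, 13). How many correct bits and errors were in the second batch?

18 correct bits and 6 errors

Sequential conjugate updates are equivalent to a single update on the pooled data, so total successes = posterior α − prior α and total failures = posterior β − prior β.
Total across both batches: 52−17=35 correct bits, 13−3=10 errors.
Subtract the first batch: 35−17=18 correct bits and 10−4=6 errors.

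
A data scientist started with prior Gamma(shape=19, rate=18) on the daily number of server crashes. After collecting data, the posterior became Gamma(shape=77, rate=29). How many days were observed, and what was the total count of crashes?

n = 11 days with total 58 crashes

A Gamma(α, β) prior (rate parametrization) on a Poisson rate with n observations summing to S gives posterior Gamma(α+S, β+n).
Matching: Σxᵢ = 77 − 19 = 58 and n = 29 − 18 = 11.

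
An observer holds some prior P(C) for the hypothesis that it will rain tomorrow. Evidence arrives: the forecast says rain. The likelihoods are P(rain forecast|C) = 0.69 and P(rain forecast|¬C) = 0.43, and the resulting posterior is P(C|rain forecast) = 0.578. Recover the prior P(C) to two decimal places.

In odds form, posterior odds = prior odds × likelihood ratio, so prior odds = posterior odds ÷ LR.
Posterior odds = 0.578/(1−0.578) = 1.3697. LR = 0.69/0.43 = 1.6047.
Prior odds = 1.3697/1.6047 = 0.8536, so P(C) = 0.8536/(1+0.8536) ≈ 0.46.

P(C) = 0.46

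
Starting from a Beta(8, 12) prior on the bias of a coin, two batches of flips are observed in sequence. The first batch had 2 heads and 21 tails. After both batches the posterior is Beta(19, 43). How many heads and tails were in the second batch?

Because Beta–binomial updating is additive in the counts, the combined data contributed (α_post−α_prior, β_post−β_prior) successes and failures.
Total across both batches: 19−8=11 heads, 43−12=31 tails.
Subtract the first batch: 11−2=9 heads and 31−21=10 tails.

9 heads and 10 tails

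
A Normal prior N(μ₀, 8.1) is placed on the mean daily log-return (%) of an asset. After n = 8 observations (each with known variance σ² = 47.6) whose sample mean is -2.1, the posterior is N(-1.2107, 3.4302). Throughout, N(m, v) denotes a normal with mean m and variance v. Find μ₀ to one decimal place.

With known observation variance, the Normal–Normal posterior has precision τ_n = τ₀ + n/σ² and mean μ_n = (τ₀μ₀ + (n/σ²)x̄)/τ_n.
Here τ₀ = 1/8.1 = 0.123457 and τ_data = 8/47.6 = 0.168067, so τ_n = 0.291524.
Rearranging for μ₀: μ₀ = (μ_n·τ_n − τ_data·x̄)/τ₀ = (-1.2107·0.291524 − 0.168067·-2.1) / 0.123457 = -0.000007/0.123457 ≈ 0.0.

μ₀ = 0.0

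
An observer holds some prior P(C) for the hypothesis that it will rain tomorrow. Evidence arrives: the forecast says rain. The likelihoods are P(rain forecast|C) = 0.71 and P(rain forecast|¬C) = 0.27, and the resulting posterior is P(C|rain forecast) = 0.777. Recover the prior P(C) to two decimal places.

P(C) = 0.57

In odds form, posterior odds = prior odds × likelihood ratio, so prior odds = posterior odds ÷ LR.
Posterior odds = 0.777/(1−0.777) = 3.4843. LR = 0.71/0.27 = 2.6296.
Prior odds = 3.4843/2.6296 = 1.3250, so P(C) = 1.3250/(1+1.3250) ≈ 0.57.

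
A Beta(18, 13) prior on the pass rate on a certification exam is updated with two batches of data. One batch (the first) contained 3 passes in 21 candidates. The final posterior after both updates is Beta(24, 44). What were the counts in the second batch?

Sequential conjugate updates are equivalent to a single update on the pooled data, so total successes = posterior α − prior α and total failures = posterior β − prior β.
Total across both batches: 24−18=6 passes, 44−13=31 failures.
Subtract the first batch: 6−3=3 passes and 31−18=13 failures.

3 passes and 13 failures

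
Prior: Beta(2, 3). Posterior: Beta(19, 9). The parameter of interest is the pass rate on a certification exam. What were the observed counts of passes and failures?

Beta is conjugate to the binomial likelihood: posterior = Beta(α+s, β+f).
So s = 19 − 2 = 17 and f = 9 − 3 = 6.

17 passes and 6 failures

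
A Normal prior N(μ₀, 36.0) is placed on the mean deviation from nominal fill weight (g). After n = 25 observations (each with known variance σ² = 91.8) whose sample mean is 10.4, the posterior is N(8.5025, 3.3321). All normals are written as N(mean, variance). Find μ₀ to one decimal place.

μ₀ = -10.1

With known observation variance, the Normal–Normal posterior has precision τ_n = τ₀ + n/σ² and mean μ_n = (τ₀μ₀ + (n/σ²)x̄)/τ_n.
Here τ₀ = 1/36.0 = 0.027778 and τ_data = 25/91.8 = 0.272331, so τ_n = 0.300109.
Rearranging for μ₀: μ₀ = (μ_n·τ_n − τ_data·x̄)/τ₀ = (8.5025·0.300109 − 0.272331·10.4) / 0.027778 = -0.280566/0.027778 ≈ -10.1.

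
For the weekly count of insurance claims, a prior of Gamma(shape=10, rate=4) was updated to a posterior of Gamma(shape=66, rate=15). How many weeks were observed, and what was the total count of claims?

n = 11 weeks with total 56 claims

Gamma–Poisson conjugacy: posterior shape = α + Σxᵢ, posterior rate = β + n.
Matching: Σxᵢ = 66 − 10 = 56 and n = 15 − 4 = 11.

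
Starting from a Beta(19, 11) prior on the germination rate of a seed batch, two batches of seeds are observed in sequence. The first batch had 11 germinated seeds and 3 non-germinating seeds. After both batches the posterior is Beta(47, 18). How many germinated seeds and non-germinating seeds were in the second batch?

17 germinated seeds and 4 non-germinating seeds

Because Beta–binomial updating is additive in the counts, the combined data contributed (α_post−α_prior, β_post−β_prior) successes and failures.
Total across both batches: 47−19=28 germinated seeds, 18−11=7 non-germinating seeds.
Subtract the first batch: 28−11=17 germinated seeds and 7−3=4 non-germinating seeds.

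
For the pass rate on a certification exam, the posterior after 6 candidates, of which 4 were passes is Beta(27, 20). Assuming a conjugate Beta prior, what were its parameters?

Beta(23, 18)

Under Beta–binomial conjugacy the posterior parameters are (α+s, β+f).
So α = 27 − 4 = 23 and β = 20 − 2 = 18.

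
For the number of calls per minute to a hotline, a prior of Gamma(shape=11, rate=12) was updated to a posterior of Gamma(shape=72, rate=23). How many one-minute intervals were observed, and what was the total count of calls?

A Gamma(α, β) prior (rate parametrization) on a Poisson rate with n observations summing to S gives posterior Gamma(α+S, β+n).
Matching: Σxᵢ = 72 − 11 = 61 and n = 23 − 12 = 11.

n = 11 one-minute intervals with total 61 calls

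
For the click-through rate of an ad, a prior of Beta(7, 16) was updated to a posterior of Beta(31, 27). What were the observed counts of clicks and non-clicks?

A Beta(a, b) prior with s successes and f failures in binomial data gives a Beta(a+s, b+f) posterior.
Match parameters: s=31−7=24, f=27−16=11.

24 clicks and 11 non-clicks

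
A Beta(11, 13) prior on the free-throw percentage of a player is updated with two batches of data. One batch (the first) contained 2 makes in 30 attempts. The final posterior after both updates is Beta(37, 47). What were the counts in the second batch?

Sequential conjugate updates are equivalent to a single update on the pooled data, so total successes = posterior α − prior α and total failures = posterior β − prior β.
Total across both batches: 37−11=26 makes, 47−13=34 misses.
Subtract the first batch: 26−2=24 makes and 34−28=6 misses.

24 makes and 6 misses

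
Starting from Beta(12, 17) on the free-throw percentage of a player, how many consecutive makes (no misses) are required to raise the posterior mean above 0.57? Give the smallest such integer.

After k makes and 0 misses the posterior is Beta(12+k, 17), with mean (12+k)/(12+17+k).
Set (12+k)/(29+k) > 0.57 and solve: k > (0.57·29 − 12)/(1 − 0.57) = 10.535.
The smallest integer exceeding 10.535 is 11, and checking k=11: (23)/(40) = 0.5750 > 0.57.

k = 11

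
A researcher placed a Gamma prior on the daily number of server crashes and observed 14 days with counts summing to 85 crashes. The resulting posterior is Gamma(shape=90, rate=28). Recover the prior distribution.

Gamma–Poisson conjugacy: posterior shape = α + Σxᵢ, posterior rate = β + n.
So α = 90 − 85 = 5 and β = 28 − 14 = 14.

Gamma(shape=5, rate=14)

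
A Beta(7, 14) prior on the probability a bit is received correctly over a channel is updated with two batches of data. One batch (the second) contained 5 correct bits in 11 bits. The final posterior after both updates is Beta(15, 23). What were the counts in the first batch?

Sequential conjugate updates are equivalent to a single update on the pooled data, so total successes = posterior α − prior α and total failures = posterior β − prior β.
Total across both batches: 15−7=8 correct bits, 23−14=9 errors.
Subtract the second batch: 8−5=3 correct bits and 9−6=3 errors.

3 correct bits and 3 errors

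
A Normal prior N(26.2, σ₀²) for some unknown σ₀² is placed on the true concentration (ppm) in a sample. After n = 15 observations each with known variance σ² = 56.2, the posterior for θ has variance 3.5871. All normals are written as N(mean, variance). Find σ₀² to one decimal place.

σ₀² = 84.2

Posterior precision equals prior precision plus data precision: 1/σ_n² = 1/σ₀² + n/σ².
So 1/σ₀² = 1/3.5871 − 15/56.2 = 0.278777 − 0.266904 = 0.011873.
Hence σ₀² = 1/0.011873 ≈ 84.2.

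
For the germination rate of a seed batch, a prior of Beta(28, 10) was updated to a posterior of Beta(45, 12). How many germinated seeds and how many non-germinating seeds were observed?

Under Beta–binomial conjugacy the posterior parameters are (a+s, b+f).
So s = 45 − 28 = 17 and f = 12 − 10 = 2.

17 germinated seeds and 2 non-germinating seeds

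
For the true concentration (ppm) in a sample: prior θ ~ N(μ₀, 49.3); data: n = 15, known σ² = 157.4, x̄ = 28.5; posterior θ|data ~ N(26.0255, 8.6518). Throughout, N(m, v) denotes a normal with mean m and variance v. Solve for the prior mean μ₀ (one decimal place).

μ₀ = 14.4

With known observation variance, the Normal–Normal posterior has precision τ_n = τ₀ + n/σ² and mean μ_n = (τ₀μ₀ + (n/σ²)x̄)/τ_n.
Here τ₀ = 1/49.3 = 0.020284 and τ_data = 15/157.4 = 0.095299, so τ_n = 0.115583.
Rearranging for μ₀: μ₀ = (μ_n·τ_n − τ_data·x̄)/τ₀ = (26.0255·0.115583 − 0.095299·28.5) / 0.020284 = 0.292084/0.020284 ≈ 14.4.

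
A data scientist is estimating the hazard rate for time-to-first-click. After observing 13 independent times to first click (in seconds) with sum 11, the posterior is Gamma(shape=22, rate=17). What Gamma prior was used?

Gamma(shape=9, rate=6)

For an exponential likelihood with a Gamma(α, β) prior on the rate, n observations with total T give posterior Gamma(α+n, β+T).
So α = 22 − 13 = 9 and β = 17 − 11 = 6.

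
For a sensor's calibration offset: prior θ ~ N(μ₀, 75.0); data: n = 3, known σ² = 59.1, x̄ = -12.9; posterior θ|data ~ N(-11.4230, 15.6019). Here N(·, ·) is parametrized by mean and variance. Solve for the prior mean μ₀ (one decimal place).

With known observation variance, the Normal–Normal posterior has precision τ_n = τ₀ + n/σ² and mean μ_n = (τ₀μ₀ + (n/σ²)x̄)/τ_n.
Here τ₀ = 1/75.0 = 0.013333 and τ_data = 3/59.1 = 0.050761, so τ_n = 0.064094.
Rearranging for μ₀: μ₀ = (μ_n·τ_n − τ_data·x̄)/τ₀ = (-11.4230·0.064094 − 0.050761·-12.9) / 0.013333 = -0.077329/0.013333 ≈ -5.8.

μ₀ = -5.8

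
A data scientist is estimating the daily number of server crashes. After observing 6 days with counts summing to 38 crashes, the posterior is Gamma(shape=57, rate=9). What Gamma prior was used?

Gamma(shape=19, rate=3)

A Gamma(α, β) prior (rate parametrization) on a Poisson rate with n observations summing to S gives posterior Gamma(α+S, β+n).
So α = 57 − 38 = 19 and β = 9 − 6 = 3.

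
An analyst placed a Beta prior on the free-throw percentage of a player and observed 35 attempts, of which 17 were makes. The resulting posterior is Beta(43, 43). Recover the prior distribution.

Under Beta–binomial conjugacy the posterior parameters are (a+s, b+f).
So a = 43 − 17 = 26 and b = 43 − 18 = 25.

Beta(26, 25)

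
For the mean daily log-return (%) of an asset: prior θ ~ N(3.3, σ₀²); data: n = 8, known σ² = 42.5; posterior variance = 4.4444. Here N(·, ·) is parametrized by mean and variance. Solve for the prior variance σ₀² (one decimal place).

σ₀² = 27.2

For the Normal–Normal model with known σ², precisions add: τ_n = τ₀ + n/σ².
So 1/σ₀² = 1/4.4444 − 8/42.5 = 0.225002 − 0.188235 = 0.036767.
Hence σ₀² = 1/0.036767 ≈ 27.2.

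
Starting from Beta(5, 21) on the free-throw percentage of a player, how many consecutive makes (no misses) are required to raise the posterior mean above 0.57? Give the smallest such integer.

After k makes and 0 misses the posterior is Beta(5+k, 21), with mean (5+k)/(5+21+k).
Set (5+k)/(26+k) > 0.57 and solve: k > (0.57·26 − 5)/(1 − 0.57) = 22.837.
The smallest integer exceeding 22.837 is 23.

k = 23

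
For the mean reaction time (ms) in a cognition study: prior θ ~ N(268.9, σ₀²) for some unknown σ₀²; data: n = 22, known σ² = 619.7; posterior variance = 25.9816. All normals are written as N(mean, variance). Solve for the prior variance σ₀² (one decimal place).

σ₀² = 334.7

For the Normal–Normal model with known σ², precisions add: τ_n = τ₀ + n/σ².
So 1/σ₀² = 1/25.9816 − 22/619.7 = 0.038489 − 0.035501 = 0.002988.
Hence σ₀² = 1/0.002988 ≈ 334.7.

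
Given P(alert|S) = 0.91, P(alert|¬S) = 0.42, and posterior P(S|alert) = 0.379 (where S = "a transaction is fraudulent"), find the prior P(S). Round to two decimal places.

In odds form, posterior odds = prior odds × likelihood ratio, so prior odds = posterior odds ÷ LR.
Posterior odds = 0.379/(1−0.379) = 0.6103. LR = 0.91/0.42 = 2.1667.
Prior odds = 0.6103/2.1667 = 0.2817, so P(S) = 0.2817/(1+0.2817) ≈ 0.22.

P(S) = 0.22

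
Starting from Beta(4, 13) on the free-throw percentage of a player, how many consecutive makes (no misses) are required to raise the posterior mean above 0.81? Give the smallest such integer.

k = 52

After k makes and 0 misses the posterior is Beta(4+k, 13), with mean (4+k)/(4+13+k).
Set (4+k)/(17+k) > 0.81 and solve: k > (0.81·17 − 4)/(1 − 0.81) = 51.421.
The smallest integer exceeding 51.421 is 52.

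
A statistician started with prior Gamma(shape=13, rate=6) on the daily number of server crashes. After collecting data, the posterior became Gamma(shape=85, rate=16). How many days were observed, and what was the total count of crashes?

n = 10 days with total 72 crashes

A Gamma(α, β) prior (rate parametrization) on a Poisson rate with n observations summing to S gives posterior Gamma(α+S, β+n).
Matching: Σxᵢ = 85 − 13 = 72 and n = 16 − 6 = 10.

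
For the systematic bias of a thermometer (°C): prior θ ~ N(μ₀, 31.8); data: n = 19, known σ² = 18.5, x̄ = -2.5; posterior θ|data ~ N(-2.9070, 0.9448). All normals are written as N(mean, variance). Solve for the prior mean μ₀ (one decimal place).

μ₀ = -16.2

With known observation variance, the Normal–Normal posterior has precision τ_n = τ₀ + n/σ² and mean μ_n = (τ₀μ₀ + (n/σ²)x̄)/τ_n.
Here τ₀ = 1/31.8 = 0.031447 and τ_data = 19/18.5 = 1.027027, so τ_n = 1.058474.
Rearranging for μ₀: μ₀ = (μ_n·τ_n − τ_data·x̄)/τ₀ = (-2.9070·1.058474 − 1.027027·-2.5) / 0.031447 = -0.509416/0.031447 ≈ -16.2.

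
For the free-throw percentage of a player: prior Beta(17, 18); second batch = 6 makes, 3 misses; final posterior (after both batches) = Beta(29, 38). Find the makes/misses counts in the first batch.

Because Beta–binomial updating is additive in the counts, the combined data contributed (α_post−α_prior, β_post−β_prior) successes and failures.
Total across both batches: 29−17=12 makes, 38−18=20 misses.
Subtract the second batch: 12−6=6 makes and 20−3=17 misses.

6 makes and 17 misses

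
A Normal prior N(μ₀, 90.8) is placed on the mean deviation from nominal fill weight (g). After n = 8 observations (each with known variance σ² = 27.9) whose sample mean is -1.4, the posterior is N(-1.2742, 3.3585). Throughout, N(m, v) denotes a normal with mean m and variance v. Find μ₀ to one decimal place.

μ₀ = 2.0

With known observation variance, the Normal–Normal posterior has precision τ_n = τ₀ + n/σ² and mean μ_n = (τ₀μ₀ + (n/σ²)x̄)/τ_n.
Here τ₀ = 1/90.8 = 0.011013 and τ_data = 8/27.9 = 0.286738, so τ_n = 0.297751.
Rearranging for μ₀: μ₀ = (μ_n·τ_n − τ_data·x̄)/τ₀ = (-1.2742·0.297751 − 0.286738·-1.4) / 0.011013 = 0.022039/0.011013 ≈ 2.0.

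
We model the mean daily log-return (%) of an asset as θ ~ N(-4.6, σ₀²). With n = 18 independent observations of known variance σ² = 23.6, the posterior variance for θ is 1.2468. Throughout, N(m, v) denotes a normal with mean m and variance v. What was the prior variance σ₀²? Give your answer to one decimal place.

σ₀² = 25.4

For the Normal–Normal model with known σ², precisions add: τ_n = τ₀ + n/σ².
So 1/σ₀² = 1/1.2468 − 18/23.6 = 0.802053 − 0.762712 = 0.039341.
Hence σ₀² = 1/0.039341 ≈ 25.4.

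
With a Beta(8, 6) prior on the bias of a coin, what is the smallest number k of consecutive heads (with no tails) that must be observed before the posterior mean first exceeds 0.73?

k = 9

After k heads and 0 tails the posterior is Beta(8+k, 6), with mean (8+k)/(8+6+k).
Set (8+k)/(14+k) > 0.73 and solve: k > (0.73·14 − 8)/(1 − 0.73) = 8.222.
The smallest integer exceeding 8.222 is 9.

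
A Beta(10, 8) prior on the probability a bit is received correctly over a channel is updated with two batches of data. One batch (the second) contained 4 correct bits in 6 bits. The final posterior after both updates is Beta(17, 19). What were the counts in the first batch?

3 correct bits and 9 errors

Because Beta–binomial updating is additive in the counts, the combined data contributed (α_post−α_prior, β_post−β_prior) successes and failures.
Total across both batches: 17−10=7 correct bits, 19−8=11 errors.
Subtract the second batch: 7−4=3 correct bits and 11−2=9 errors.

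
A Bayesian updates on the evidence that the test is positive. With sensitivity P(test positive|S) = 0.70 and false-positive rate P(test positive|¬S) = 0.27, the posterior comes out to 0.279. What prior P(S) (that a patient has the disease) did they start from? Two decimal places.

In odds form, posterior odds = prior odds × likelihood ratio, so prior odds = posterior odds ÷ LR.
Posterior odds = 0.279/(1−0.279) = 0.3870. LR = 0.70/0.27 = 2.5926.
Prior odds = 0.3870/2.5926 = 0.1493, so P(S) = 0.1493/(1+0.1493) ≈ 0.13.

P(S) = 0.13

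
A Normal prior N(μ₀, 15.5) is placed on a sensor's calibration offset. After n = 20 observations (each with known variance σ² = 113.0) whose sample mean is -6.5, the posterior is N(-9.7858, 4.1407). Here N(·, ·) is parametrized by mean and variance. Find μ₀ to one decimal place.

μ₀ = -18.8

With known observation variance, the Normal–Normal posterior has precision τ_n = τ₀ + n/σ² and mean μ_n = (τ₀μ₀ + (n/σ²)x̄)/τ_n.
Here τ₀ = 1/15.5 = 0.064516 and τ_data = 20/113.0 = 0.176991, so τ_n = 0.241507.
Rearranging for μ₀: μ₀ = (μ_n·τ_n − τ_data·x̄)/τ₀ = (-9.7858·0.241507 − 0.176991·-6.5) / 0.064516 = -1.212898/0.064516 ≈ -18.8.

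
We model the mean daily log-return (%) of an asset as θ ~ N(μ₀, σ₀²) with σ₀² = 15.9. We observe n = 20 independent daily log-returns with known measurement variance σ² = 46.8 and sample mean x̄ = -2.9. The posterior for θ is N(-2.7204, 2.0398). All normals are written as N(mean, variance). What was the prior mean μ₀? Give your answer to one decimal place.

μ₀ = -1.5

The posterior mean is a precision-weighted average: μ_n = (τ₀μ₀ + τ_data·x̄)/(τ₀+τ_data), with τ₀=1/σ₀² and τ_data=n/σ².
Here τ₀ = 1/15.9 = 0.062893 and τ_data = 20/46.8 = 0.427350, so τ_n = 0.490243.
Rearranging for μ₀: μ₀ = (μ_n·τ_n − τ_data·x̄)/τ₀ = (-2.7204·0.490243 − 0.427350·-2.9) / 0.062893 = -0.094342/0.062893 ≈ -1.5.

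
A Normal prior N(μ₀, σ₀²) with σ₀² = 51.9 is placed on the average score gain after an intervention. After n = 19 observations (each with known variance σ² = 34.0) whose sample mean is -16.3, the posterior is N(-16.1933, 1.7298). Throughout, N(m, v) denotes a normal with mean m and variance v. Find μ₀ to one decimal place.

The posterior mean is a precision-weighted average: μ_n = (τ₀μ₀ + τ_data·x̄)/(τ₀+τ_data), with τ₀=1/σ₀² and τ_data=n/σ².
Here τ₀ = 1/51.9 = 0.019268 and τ_data = 19/34.0 = 0.558824, so τ_n = 0.578092.
Rearranging for μ₀: μ₀ = (μ_n·τ_n − τ_data·x̄)/τ₀ = (-16.1933·0.578092 − 0.558824·-16.3) / 0.019268 = -0.252386/0.019268 ≈ -13.1.

μ₀ = -13.1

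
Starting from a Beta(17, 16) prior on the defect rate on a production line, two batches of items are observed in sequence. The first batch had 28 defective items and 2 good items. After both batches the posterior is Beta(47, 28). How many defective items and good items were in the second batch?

Sequential conjugate updates are equivalent to a single update on the pooled data, so total successes = posterior α − prior α and total failures = posterior β − prior β.
Total across both batches: 47−17=30 defective items, 28−16=12 good items.
Subtract the first batch: 30−28=2 defective items and 12−2=10 good items.

2 defective items and 10 good items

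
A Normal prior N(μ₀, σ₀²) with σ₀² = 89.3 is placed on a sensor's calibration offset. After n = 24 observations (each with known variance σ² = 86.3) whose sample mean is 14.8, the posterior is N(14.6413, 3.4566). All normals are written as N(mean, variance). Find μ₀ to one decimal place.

The posterior mean is a precision-weighted average: μ_n = (τ₀μ₀ + τ_data·x̄)/(τ₀+τ_data), with τ₀=1/σ₀² and τ_data=n/σ².
Here τ₀ = 1/89.3 = 0.011198 and τ_data = 24/86.3 = 0.278100, so τ_n = 0.289298.
Rearranging for μ₀: μ₀ = (μ_n·τ_n − τ_data·x̄)/τ₀ = (14.6413·0.289298 − 0.278100·14.8) / 0.011198 = 0.119819/0.011198 ≈ 10.7.

μ₀ = 10.7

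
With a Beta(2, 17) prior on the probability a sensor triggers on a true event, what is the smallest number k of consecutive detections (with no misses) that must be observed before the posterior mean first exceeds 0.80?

k = 67

After k detections and 0 misses the posterior is Beta(2+k, 17), with mean (2+k)/(2+17+k).
Set (2+k)/(19+k) > 0.80 and solve: k > (0.80·19 − 2)/(1 − 0.80) = 66.000.
The smallest integer exceeding 66.000 is 67.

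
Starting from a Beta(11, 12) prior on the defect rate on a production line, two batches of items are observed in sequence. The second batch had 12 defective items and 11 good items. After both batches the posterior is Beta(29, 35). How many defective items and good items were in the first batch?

Because Beta–binomial updating is additive in the counts, the combined data contributed (α_post−α_prior, β_post−β_prior) successes and failures.
Total across both batches: 29−11=18 defective items, 35−12=23 good items.
Subtract the second batch: 18−12=6 defective items and 23−11=12 good items.

6 defective items and 12 good items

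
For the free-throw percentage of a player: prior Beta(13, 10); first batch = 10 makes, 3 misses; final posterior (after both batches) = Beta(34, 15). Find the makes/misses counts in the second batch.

Sequential conjugate updates are equivalent to a single update on the pooled data, so total successes = posterior α − prior α and total failures = posterior β − prior β.
Total across both batches: 34−13=21 makes, 15−10=5 misses.
Subtract the first batch: 21−10=11 makes and 5−3=2 misses.

11 makes and 2 misses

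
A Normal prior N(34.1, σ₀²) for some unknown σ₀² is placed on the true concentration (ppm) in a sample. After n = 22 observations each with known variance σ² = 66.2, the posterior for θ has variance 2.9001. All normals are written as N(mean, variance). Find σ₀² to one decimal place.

σ₀² = 80.1

For the Normal–Normal model with known σ², precisions add: τ_n = τ₀ + n/σ².
So 1/σ₀² = 1/2.9001 − 22/66.2 = 0.344816 − 0.332326 = 0.012490.
Hence σ₀² = 1/0.012490 ≈ 80.1.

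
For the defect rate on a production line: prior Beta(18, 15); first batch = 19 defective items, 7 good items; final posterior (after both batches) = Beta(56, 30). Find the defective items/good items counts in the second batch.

Because Beta–binomial updating is additive in the counts, the combined data contributed (α_post−α_prior, β_post−β_prior) successes and failures.
Total across both batches: 56−18=38 defective items, 30−15=15 good items.
Subtract the first batch: 38−19=19 defective items and 15−7=8 good items.

19 defective items and 8 good items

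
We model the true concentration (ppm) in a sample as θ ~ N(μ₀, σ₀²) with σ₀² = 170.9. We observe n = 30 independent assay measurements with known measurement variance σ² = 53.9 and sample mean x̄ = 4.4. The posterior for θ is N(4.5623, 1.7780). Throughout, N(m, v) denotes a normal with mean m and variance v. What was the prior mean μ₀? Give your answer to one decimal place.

The posterior mean is a precision-weighted average: μ_n = (τ₀μ₀ + τ_data·x̄)/(τ₀+τ_data), with τ₀=1/σ₀² and τ_data=n/σ².
Here τ₀ = 1/170.9 = 0.005851 and τ_data = 30/53.9 = 0.556586, so τ_n = 0.562437.
Rearranging for μ₀: μ₀ = (μ_n·τ_n − τ_data·x̄)/τ₀ = (4.5623·0.562437 − 0.556586·4.4) / 0.005851 = 0.117028/0.005851 ≈ 20.0.

μ₀ = 20.0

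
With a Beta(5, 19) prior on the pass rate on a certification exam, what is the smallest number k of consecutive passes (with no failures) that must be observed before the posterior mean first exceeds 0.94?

k = 293

After k passes and 0 failures the posterior is Beta(5+k, 19), with mean (5+k)/(5+19+k).
Set (5+k)/(24+k) > 0.94 and solve: k > (0.94·24 − 5)/(1 − 0.94) = 292.667.
The smallest integer exceeding 292.667 is 293.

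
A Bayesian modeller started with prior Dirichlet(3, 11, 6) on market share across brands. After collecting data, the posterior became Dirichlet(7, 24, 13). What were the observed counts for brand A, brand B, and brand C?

counts (4, 13, 7)

For a Dirichlet(α) prior with multinomial counts c, the posterior is Dirichlet(α + c) componentwise.
Counts are posterior − prior componentwise: 7−3=4, 24−11=13, 13−6=7.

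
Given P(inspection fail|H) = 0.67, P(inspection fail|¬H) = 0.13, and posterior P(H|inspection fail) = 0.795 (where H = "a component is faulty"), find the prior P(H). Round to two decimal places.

P(H) = 0.43

In odds form, posterior odds = prior odds × likelihood ratio, so prior odds = posterior odds ÷ LR.
Posterior odds = 0.795/(1−0.795) = 3.8780. LR = 0.67/0.13 = 5.1538.
Prior odds = 3.8780/5.1538 = 0.7525, so P(H) = 0.7525/(1+0.7525) ≈ 0.43.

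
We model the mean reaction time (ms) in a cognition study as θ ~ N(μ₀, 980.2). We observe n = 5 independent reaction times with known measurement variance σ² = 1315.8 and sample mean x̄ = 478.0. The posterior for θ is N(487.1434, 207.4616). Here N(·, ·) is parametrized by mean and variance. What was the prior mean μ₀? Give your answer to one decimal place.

With known observation variance, the Normal–Normal posterior has precision τ_n = τ₀ + n/σ² and mean μ_n = (τ₀μ₀ + (n/σ²)x̄)/τ_n.
Here τ₀ = 1/980.2 = 0.001020 and τ_data = 5/1315.8 = 0.003800, so τ_n = 0.004820.
Rearranging for μ₀: μ₀ = (μ_n·τ_n − τ_data·x̄)/τ₀ = (487.1434·0.004820 − 0.003800·478.0) / 0.001020 = 0.531631/0.001020 ≈ 521.2.

μ₀ = 521.2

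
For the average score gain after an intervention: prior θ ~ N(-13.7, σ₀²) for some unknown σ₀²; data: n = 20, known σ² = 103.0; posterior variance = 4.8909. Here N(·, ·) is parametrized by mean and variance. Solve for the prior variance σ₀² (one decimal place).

Posterior precision equals prior precision plus data precision: 1/σ_n² = 1/σ₀² + n/σ².
So 1/σ₀² = 1/4.8909 − 20/103.0 = 0.204461 − 0.194175 = 0.010286.
Hence σ₀² = 1/0.010286 ≈ 97.2.

σ₀² = 97.2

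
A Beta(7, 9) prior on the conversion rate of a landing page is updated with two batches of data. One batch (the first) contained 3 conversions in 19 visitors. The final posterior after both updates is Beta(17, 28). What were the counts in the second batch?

Because Beta–binomial updating is additive in the counts, the combined data contributed (α_post−α_prior, β_post−β_prior) successes and failures.
Total across both batches: 17−7=10 conversions, 28−9=19 bounces.
Subtract the first batch: 10−3=7 conversions and 19−16=3 bounces.

7 conversions and 3 bounces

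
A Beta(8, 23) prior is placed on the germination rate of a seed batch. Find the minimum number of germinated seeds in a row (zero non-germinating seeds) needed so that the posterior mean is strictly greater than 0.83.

k = 105

After k germinated seeds and 0 non-germinating seeds the posterior is Beta(8+k, 23), with mean (8+k)/(8+23+k).
Set (8+k)/(31+k) > 0.83 and solve: k > (0.83·31 − 8)/(1 − 0.83) = 104.294.
The smallest integer exceeding 104.294 is 105.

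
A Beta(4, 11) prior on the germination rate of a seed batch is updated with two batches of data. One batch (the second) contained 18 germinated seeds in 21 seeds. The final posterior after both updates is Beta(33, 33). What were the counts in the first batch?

Sequential conjugate updates are equivalent to a single update on the pooled data, so total successes = posterior α − prior α and total failures = posterior β − prior β.
Total across both batches: 33−4=29 germinated seeds, 33−11=22 non-germinating seeds.
Subtract the second batch: 29−18=11 germinated seeds and 22−3=19 non-germinating seeds.

11 germinated seeds and 19 non-germinating seeds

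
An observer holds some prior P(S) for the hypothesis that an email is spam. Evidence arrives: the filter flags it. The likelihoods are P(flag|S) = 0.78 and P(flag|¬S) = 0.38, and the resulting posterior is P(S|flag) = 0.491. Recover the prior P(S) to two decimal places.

In odds form, posterior odds = prior odds × likelihood ratio, so prior odds = posterior odds ÷ LR.
Posterior odds = 0.491/(1−0.491) = 0.9646. LR = 0.78/0.38 = 2.0526.
Prior odds = 0.9646/2.0526 = 0.4699, so P(S) = 0.4699/(1+0.4699) ≈ 0.32.

P(S) = 0.32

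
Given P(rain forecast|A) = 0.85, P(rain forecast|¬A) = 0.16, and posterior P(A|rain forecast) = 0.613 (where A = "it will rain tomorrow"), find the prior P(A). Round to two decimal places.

Bayes' rule in odds form gives O(A|E) = O(A)·[P(E|A)/P(E|¬A)], hence O(A) = O(A|E)/LR.
Posterior odds = 0.613/(1−0.613) = 1.5840. LR = 0.85/0.16 = 5.3125.
Prior odds = 1.5840/5.3125 = 0.2982, so P(A) = 0.2982/(1+0.2982) ≈ 0.23.

P(A) = 0.23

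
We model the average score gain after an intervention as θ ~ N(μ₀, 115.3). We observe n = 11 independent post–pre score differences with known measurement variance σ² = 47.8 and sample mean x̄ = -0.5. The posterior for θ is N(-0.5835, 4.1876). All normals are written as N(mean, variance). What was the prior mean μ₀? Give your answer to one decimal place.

With known observation variance, the Normal–Normal posterior has precision τ_n = τ₀ + n/σ² and mean μ_n = (τ₀μ₀ + (n/σ²)x̄)/τ_n.
Here τ₀ = 1/115.3 = 0.008673 and τ_data = 11/47.8 = 0.230126, so τ_n = 0.238799.
Rearranging for μ₀: μ₀ = (μ_n·τ_n − τ_data·x̄)/τ₀ = (-0.5835·0.238799 − 0.230126·-0.5) / 0.008673 = -0.024276/0.008673 ≈ -2.8.

μ₀ = -2.8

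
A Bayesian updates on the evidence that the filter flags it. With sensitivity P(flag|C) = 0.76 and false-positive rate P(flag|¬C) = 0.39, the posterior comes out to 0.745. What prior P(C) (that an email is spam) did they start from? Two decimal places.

P(C) = 0.60

In odds form, posterior odds = prior odds × likelihood ratio, so prior odds = posterior odds ÷ LR.
Posterior odds = 0.745/(1−0.745) = 2.9216. LR = 0.76/0.39 = 1.9487.
Prior odds = 2.9216/1.9487 = 1.4993, so P(C) = 1.4993/(1+1.4993) ≈ 0.60.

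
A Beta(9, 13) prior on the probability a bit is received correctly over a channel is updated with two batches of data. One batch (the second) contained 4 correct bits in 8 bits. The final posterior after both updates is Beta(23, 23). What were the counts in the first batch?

10 correct bits and 6 errors

Sequential conjugate updates are equivalent to a single update on the pooled data, so total successes = posterior α − prior α and total failures = posterior β − prior β.
Total across both batches: 23−9=14 correct bits, 23−13=10 errors.
Subtract the second batch: 14−4=10 correct bits and 10−4=6 errors.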